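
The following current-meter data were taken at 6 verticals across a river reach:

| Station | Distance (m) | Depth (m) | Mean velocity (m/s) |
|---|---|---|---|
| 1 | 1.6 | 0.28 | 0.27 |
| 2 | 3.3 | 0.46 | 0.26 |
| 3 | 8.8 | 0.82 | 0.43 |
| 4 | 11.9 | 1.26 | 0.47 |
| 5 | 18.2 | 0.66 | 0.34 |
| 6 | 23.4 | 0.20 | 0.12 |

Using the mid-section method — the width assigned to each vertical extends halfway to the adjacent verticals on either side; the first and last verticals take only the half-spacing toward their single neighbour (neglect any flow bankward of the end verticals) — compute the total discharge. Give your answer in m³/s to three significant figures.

6.15 m³/s

w_1 = (3.3 − 1.6)/2 = 0.85 m; q_1 = 0.27 × 0.28 × 0.85 = 0.06426 m³/s
w_2 = (8.8 − 1.6)/2 = 3.6 m; q_2 = 0.26 × 0.46 × 3.6 = 0.4306 m³/s
w_3 = (11.9 − 3.3)/2 = 4.3 m; q_3 = 0.43 × 0.82 × 4.3 = 1.516 m³/s
w_4 = (18.2 − 8.8)/2 = 4.7 m; q_4 = 0.47 × 1.26 × 4.7 = 2.783 m³/s
w_5 = (23.4 − 11.9)/2 = 5.75 m; q_5 = 0.34 × 0.66 × 5.75 = 1.290 m³/s
w_6 = (23.4 − 18.2)/2 = 2.6 m; q_6 = 0.12 × 0.20 × 2.6 = 0.06240 m³/s
Q = Σ qᵢ = 6.147 m³/s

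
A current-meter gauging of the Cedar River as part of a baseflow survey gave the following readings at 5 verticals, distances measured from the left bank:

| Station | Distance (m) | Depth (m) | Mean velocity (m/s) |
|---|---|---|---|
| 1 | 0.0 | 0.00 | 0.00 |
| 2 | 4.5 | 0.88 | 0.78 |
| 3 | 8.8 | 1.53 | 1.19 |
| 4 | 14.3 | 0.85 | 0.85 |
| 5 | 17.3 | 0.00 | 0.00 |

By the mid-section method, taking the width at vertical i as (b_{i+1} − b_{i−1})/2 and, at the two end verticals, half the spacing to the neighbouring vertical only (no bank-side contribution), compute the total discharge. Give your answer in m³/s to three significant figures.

w_2 = (8.8 − 0.0)/2 = 4.4 m; q_2 = 0.78 × 0.88 × 4.4 = 3.020 m³/s
w_3 = (14.3 − 4.5)/2 = 4.9 m; q_3 = 1.19 × 1.53 × 4.9 = 8.921 m³/s
w_4 = (17.3 − 8.8)/2 = 4.25 m; q_4 = 0.85 × 0.85 × 4.25 = 3.071 m³/s
Stations 1, 5 contribute zero (depth or velocity is 0).
Q = Σ qᵢ = 15.01 m³/s

15.0 m³/s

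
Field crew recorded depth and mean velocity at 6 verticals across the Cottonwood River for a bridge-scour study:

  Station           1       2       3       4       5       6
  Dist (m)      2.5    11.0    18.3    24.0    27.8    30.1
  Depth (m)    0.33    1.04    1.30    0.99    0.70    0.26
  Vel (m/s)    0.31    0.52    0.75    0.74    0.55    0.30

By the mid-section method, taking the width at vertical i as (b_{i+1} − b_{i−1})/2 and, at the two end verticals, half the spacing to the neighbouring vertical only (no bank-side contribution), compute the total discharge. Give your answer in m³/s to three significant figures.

15.8 m³/s

w_1 = (11.0 − 2.5)/2 = 4.25 m; q_1 = 0.31 × 0.33 × 4.25 = 0.4348 m³/s
w_2 = (18.3 − 2.5)/2 = 7.9 m; q_2 = 0.52 × 1.04 × 7.9 = 4.272 m³/s
w_3 = (24.0 − 11.0)/2 = 6.5 m; q_3 = 0.75 × 1.30 × 6.5 = 6.338 m³/s
w_4 = (27.8 − 18.3)/2 = 4.75 m; q_4 = 0.74 × 0.99 × 4.75 = 3.480 m³/s
w_5 = (30.1 − 24.0)/2 = 3.05 m; q_5 = 0.55 × 0.70 × 3.05 = 1.174 m³/s
w_6 = (30.1 − 27.8)/2 = 1.15 m; q_6 = 0.30 × 0.26 × 1.15 = 0.08970 m³/s
Q = Σ qᵢ = 15.79 m³/s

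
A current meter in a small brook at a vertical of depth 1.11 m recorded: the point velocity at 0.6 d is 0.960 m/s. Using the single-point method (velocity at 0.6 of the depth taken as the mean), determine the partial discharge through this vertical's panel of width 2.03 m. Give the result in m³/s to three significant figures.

2.16 m³/s

v̄ = v₀.₆ = 0.960 m/s
q = v̄ × d × w = 0.9600 × 1.11 × 2.03 = 2.163 m³/s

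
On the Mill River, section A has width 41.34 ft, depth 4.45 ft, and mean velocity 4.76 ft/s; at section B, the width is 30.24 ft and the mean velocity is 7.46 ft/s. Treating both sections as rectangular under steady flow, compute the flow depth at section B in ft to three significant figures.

3.88 ft

Q = A₁V₁ = (41.34×4.45) × 4.76 = 875.7 ft³/s
d₂ = Q/(b₂ V₂) = 875.7/(30.24×7.46) = 3.882 ft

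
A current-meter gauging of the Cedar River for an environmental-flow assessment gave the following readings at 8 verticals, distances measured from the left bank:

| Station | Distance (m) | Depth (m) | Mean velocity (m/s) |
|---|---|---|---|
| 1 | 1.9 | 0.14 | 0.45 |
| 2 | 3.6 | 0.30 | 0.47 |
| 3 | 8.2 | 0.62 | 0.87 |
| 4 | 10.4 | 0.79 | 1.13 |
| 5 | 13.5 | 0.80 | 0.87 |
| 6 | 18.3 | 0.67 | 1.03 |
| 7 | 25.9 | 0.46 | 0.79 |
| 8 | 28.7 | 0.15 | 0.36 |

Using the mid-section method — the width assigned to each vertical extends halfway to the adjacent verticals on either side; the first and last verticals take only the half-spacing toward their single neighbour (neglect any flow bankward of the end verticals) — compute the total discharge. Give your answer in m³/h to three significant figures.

w_1 = (3.6 − 1.9)/2 = 0.85 m; q_1 = 0.45 × 0.14 × 0.85 = 0.05355 m³/s
w_2 = (8.2 − 1.9)/2 = 3.15 m; q_2 = 0.47 × 0.30 × 3.15 = 0.4442 m³/s
w_3 = (10.4 − 3.6)/2 = 3.4 m; q_3 = 0.87 × 0.62 × 3.4 = 1.834 m³/s
w_4 = (13.5 − 8.2)/2 = 2.65 m; q_4 = 1.13 × 0.79 × 2.65 = 2.366 m³/s
w_5 = (18.3 − 10.4)/2 = 3.95 m; q_5 = 0.87 × 0.80 × 3.95 = 2.749 m³/s
w_6 = (25.9 − 13.5)/2 = 6.2 m; q_6 = 1.03 × 0.67 × 6.2 = 4.279 m³/s
w_7 = (28.7 − 18.3)/2 = 5.2 m; q_7 = 0.79 × 0.46 × 5.2 = 1.890 m³/s
w_8 = (28.7 − 25.9)/2 = 1.4 m; q_8 = 0.36 × 0.15 × 1.4 = 0.07560 m³/s
Q = Σ qᵢ = 13.69 m³/s
= 13.69 × 3600 = 49290 m³/h

49300 m³/h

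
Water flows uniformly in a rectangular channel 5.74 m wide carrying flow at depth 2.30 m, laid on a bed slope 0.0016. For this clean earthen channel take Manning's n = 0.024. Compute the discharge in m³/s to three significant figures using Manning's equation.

25.9 m³/s

A = b·y = 5.74 × 2.30 = 13.20 m²
P = b + 2y = 5.74 + 2×2.30 = 10.34 m
R = A/P = 13.20/10.34 = 1.277 m
Q = (1/n)·A·R^(2/3)·S^(1/2) = (1/0.024) × 13.20 × 1.277^(2/3) × 0.0016^(1/2) = 25.90 m³/s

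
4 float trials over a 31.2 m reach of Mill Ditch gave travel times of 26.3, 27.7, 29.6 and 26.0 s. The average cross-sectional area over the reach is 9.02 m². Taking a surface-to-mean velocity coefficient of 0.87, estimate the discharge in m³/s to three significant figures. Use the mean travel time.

8.94 m³/s

t̄ = (26.3 + 27.7 + 29.6 + 26.0) / 4 = 27.4 s
v_surface = L / t̄ = 31.2 / 27.4 = 1.139 m/s
v_mean = 0.87 × 1.139 = 0.9907 m/s
Q = A × v_mean = 9.02 × 0.9907 = 8.936 m³/s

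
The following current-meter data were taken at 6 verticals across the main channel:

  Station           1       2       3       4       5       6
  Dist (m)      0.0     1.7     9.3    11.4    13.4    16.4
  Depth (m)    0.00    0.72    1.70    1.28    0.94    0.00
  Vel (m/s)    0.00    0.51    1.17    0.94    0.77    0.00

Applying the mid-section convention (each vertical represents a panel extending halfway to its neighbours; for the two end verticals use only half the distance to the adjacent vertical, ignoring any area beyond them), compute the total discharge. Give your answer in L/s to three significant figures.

15600 L/s

w_2 = (9.3 − 0.0)/2 = 4.65 m; q_2 = 0.51 × 0.72 × 4.65 = 1.707 m³/s
w_3 = (11.4 − 1.7)/2 = 4.85 m; q_3 = 1.17 × 1.70 × 4.85 = 9.647 m³/s
w_4 = (13.4 − 9.3)/2 = 2.05 m; q_4 = 0.94 × 1.28 × 2.05 = 2.467 m³/s
w_5 = (16.4 − 11.4)/2 = 2.5 m; q_5 = 0.77 × 0.94 × 2.5 = 1.810 m³/s
Stations 1, 6 contribute zero (depth or velocity is 0).
Q = Σ qᵢ = 15.63 m³/s
= 15.63 × 1000 = 15630 L/s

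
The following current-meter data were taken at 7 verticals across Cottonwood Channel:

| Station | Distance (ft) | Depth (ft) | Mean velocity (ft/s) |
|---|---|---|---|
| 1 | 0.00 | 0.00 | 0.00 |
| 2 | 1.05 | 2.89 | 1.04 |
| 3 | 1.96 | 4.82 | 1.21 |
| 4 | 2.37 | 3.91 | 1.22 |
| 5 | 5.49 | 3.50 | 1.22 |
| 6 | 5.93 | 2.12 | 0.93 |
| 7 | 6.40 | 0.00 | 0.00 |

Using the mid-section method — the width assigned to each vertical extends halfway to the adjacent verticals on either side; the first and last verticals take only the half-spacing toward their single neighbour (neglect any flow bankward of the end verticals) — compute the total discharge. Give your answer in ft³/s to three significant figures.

23.7 ft³/s

w_2 = (1.96 − 0.00)/2 = 0.98 ft; q_2 = 1.04 × 2.89 × 0.98 = 2.945 ft³/s
w_3 = (2.37 − 1.05)/2 = 0.66 ft; q_3 = 1.21 × 4.82 × 0.66 = 3.849 ft³/s
w_4 = (5.49 − 1.96)/2 = 1.765 ft; q_4 = 1.22 × 3.91 × 1.765 = 8.419 ft³/s
w_5 = (5.93 − 2.37)/2 = 1.78 ft; q_5 = 1.22 × 3.50 × 1.78 = 7.601 ft³/s
w_6 = (6.40 − 5.49)/2 = 0.455 ft; q_6 = 0.93 × 2.12 × 0.455 = 0.8971 ft³/s
Stations 1, 7 contribute zero (depth or velocity is 0).
Q = Σ qᵢ = 23.71 ft³/s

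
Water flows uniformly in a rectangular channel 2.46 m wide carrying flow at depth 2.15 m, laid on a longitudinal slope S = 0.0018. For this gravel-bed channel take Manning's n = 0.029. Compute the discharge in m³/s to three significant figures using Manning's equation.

6.57 m³/s

A = b·y = 2.46 × 2.15 = 5.289 m²
P = b + 2y = 2.46 + 2×2.15 = 6.760 m
R = A/P = 5.289/6.760 = 0.7824 m
Q = (1/n)·A·R^(2/3)·S^(1/2) = (1/0.029) × 5.289 × 0.7824^(2/3) × 0.0018^(1/2) = 6.570 m³/s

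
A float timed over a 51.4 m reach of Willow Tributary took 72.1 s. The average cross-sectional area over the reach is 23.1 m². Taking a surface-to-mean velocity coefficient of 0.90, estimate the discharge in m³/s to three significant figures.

14.8 m³/s

v_surface = L / t̄ = 51.4 / 72.1 = 0.7129 m/s
v_mean = 0.90 × 0.7129 = 0.6416 m/s
Q = A × v_mean = 23.1 × 0.6416 = 14.82 m³/s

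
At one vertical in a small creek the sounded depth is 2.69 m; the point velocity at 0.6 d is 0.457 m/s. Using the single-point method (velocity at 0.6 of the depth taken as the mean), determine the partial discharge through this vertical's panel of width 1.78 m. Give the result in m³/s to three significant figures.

2.19 m³/s

v̄ = v₀.₆ = 0.457 m/s
q = v̄ × d × w = 0.4570 × 2.69 × 1.78 = 2.188 m³/s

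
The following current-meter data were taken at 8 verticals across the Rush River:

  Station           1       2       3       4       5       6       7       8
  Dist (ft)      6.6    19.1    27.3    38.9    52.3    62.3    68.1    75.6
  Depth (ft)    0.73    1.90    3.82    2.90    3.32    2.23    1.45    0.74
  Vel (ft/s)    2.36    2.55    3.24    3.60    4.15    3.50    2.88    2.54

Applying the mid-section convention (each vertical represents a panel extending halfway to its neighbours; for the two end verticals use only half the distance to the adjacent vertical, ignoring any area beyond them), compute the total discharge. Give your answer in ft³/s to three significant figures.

572 ft³/s

w_1 = (19.1 − 6.6)/2 = 6.25 ft; q_1 = 2.36 × 0.73 × 6.25 = 10.77 ft³/s
w_2 = (27.3 − 6.6)/2 = 10.35 ft; q_2 = 2.55 × 1.90 × 10.35 = 50.15 ft³/s
w_3 = (38.9 − 19.1)/2 = 9.9 ft; q_3 = 3.24 × 3.82 × 9.9 = 122.5 ft³/s
w_4 = (52.3 − 27.3)/2 = 12.5 ft; q_4 = 3.60 × 2.90 × 12.5 = 130.5 ft³/s
w_5 = (62.3 − 38.9)/2 = 11.7 ft; q_5 = 4.15 × 3.32 × 11.7 = 161.2 ft³/s
w_6 = (68.1 − 52.3)/2 = 7.9 ft; q_6 = 3.50 × 2.23 × 7.9 = 61.66 ft³/s
w_7 = (75.6 − 62.3)/2 = 6.65 ft; q_7 = 2.88 × 1.45 × 6.65 = 27.77 ft³/s
w_8 = (75.6 − 68.1)/2 = 3.75 ft; q_8 = 2.54 × 0.74 × 3.75 = 7.049 ft³/s
Q = Σ qᵢ = 571.6 ft³/s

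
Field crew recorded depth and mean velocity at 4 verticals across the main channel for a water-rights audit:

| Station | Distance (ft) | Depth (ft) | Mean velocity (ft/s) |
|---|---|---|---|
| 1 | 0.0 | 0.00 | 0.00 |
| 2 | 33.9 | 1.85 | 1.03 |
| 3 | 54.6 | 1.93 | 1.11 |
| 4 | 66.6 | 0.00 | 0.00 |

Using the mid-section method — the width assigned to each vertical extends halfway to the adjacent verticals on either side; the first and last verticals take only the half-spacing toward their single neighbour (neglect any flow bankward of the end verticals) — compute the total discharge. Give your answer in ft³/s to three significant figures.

87.0 ft³/s

w_2 = (54.6 − 0.0)/2 = 27.3 ft; q_2 = 1.03 × 1.85 × 27.3 = 52.02 ft³/s
w_3 = (66.6 − 33.9)/2 = 16.35 ft; q_3 = 1.11 × 1.93 × 16.35 = 35.03 ft³/s
Stations 1, 4 contribute zero (depth or velocity is 0).
Q = Σ qᵢ = 87.05 ft³/s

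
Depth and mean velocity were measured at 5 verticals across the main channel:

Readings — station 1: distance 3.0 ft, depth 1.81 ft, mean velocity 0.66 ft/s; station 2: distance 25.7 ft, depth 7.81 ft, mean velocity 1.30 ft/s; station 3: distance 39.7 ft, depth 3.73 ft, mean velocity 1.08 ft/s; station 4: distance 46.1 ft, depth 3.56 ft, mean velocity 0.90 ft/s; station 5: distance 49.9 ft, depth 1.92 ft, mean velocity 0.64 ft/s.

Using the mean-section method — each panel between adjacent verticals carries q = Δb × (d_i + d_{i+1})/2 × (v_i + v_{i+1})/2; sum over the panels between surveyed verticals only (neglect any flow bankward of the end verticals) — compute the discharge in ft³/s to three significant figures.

Panel 1-2: Δb = 22.7 ft, d̄ = (1.81+7.81)/2 = 4.81, v̄ = (0.66+1.30)/2 = 0.98 → q = 22.7×4.81×0.98 = 107.0 ft³/s
Panel 2-3: Δb = 14 ft, d̄ = (7.81+3.73)/2 = 5.77, v̄ = (1.30+1.08)/2 = 1.19 → q = 14×5.77×1.19 = 96.13 ft³/s
Panel 3-4: Δb = 6.4 ft, d̄ = (3.73+3.56)/2 = 3.645, v̄ = (1.08+0.90)/2 = 0.99 → q = 6.4×3.645×0.99 = 23.09 ft³/s
Panel 4-5: Δb = 3.8 ft, d̄ = (3.56+1.92)/2 = 2.74, v̄ = (0.90+0.64)/2 = 0.77 → q = 3.8×2.74×0.77 = 8.017 ft³/s
Q = Σ q = 234.2 ft³/s

234 ft³/s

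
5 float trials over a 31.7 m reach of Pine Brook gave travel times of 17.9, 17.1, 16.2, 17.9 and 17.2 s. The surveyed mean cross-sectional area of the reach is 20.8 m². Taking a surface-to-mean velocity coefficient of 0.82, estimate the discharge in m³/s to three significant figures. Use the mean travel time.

t̄ = (17.9 + 17.1 + 16.2 + 17.9 + 17.2) / 5 = 17.26 s
v_surface = L / t̄ = 31.7 / 17.26 = 1.837 m/s
v_mean = 0.82 × 1.837 = 1.506 m/s
Q = A × v_mean = 20.8 × 1.506 = 31.33 m³/s

31.3 m³/s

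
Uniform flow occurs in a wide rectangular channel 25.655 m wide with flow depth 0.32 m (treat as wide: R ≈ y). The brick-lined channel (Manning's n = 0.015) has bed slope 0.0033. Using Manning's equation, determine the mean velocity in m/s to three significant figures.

A = b·y = 25.655 × 0.32 = 8.210 m²
Wide channel: R ≈ y = 0.32 m
Q = (1/n)·A·R^(2/3)·S^(1/2) = (1/0.015) × 8.210 × 0.3200^(2/3) × 0.0033^(1/2) = 14.71 m³/s
V = Q/A = 14.71/8.210 = 1.792 m/s

1.79 m/s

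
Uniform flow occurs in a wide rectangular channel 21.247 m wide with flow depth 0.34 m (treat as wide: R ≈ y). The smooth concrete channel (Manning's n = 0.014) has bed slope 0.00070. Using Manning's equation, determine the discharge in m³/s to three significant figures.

A = b·y = 21.247 × 0.34 = 7.224 m²
Wide channel: R ≈ y = 0.34 m
Q = (1/n)·A·R^(2/3)·S^(1/2) = (1/0.014) × 7.224 × 0.3400^(2/3) × 0.00070^(1/2) = 6.650 m³/s

6.65 m³/s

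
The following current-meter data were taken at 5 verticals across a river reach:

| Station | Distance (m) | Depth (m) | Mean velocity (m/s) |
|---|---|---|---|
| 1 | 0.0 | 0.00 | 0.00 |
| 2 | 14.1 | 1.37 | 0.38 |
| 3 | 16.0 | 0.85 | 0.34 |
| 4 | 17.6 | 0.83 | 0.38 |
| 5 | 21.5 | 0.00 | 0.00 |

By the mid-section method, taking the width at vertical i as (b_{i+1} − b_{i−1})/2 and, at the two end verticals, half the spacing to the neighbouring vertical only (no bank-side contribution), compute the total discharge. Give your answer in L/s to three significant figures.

w_2 = (16.0 − 0.0)/2 = 8 m; q_2 = 0.38 × 1.37 × 8 = 4.165 m³/s
w_3 = (17.6 − 14.1)/2 = 1.75 m; q_3 = 0.34 × 0.85 × 1.75 = 0.5058 m³/s
w_4 = (21.5 − 16.0)/2 = 2.75 m; q_4 = 0.38 × 0.83 × 2.75 = 0.8674 m³/s
Stations 1, 5 contribute zero (depth or velocity is 0).
Q = Σ qᵢ = 5.538 m³/s
= 5.538 × 1000 = 5538 L/s

5540 L/s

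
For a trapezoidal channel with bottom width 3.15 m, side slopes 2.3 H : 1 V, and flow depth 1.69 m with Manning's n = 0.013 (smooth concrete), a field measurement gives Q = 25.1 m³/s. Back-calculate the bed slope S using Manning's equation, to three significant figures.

A = (b + z·y)·y = (3.15 + 2.3×1.69)×1.69 = 11.89 m²
P = b + 2y√(1+z²) = 3.15 + 2×1.69×√(1+2.3²) = 11.63 m
R = A/P = 11.89/11.63 = 1.023 m
S = (Q·n / (1·A·R^(2/3)))² = (25.1×0.013 / (1×11.89×1.015))² = 0.0007305

0.000730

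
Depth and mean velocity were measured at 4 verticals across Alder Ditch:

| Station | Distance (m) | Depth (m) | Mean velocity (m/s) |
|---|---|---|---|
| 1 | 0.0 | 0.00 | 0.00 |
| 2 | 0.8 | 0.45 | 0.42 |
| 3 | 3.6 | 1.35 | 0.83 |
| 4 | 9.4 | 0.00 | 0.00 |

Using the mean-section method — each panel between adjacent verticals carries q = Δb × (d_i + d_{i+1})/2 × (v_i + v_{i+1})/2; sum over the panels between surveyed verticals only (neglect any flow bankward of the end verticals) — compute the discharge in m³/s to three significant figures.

Panel 1-2: Δb = 0.8 m, d̄ = (0.00+0.45)/2 = 0.225, v̄ = (0.00+0.42)/2 = 0.21 → q = 0.8×0.225×0.21 = 0.03780 m³/s
Panel 2-3: Δb = 2.8 m, d̄ = (0.45+1.35)/2 = 0.9, v̄ = (0.42+0.83)/2 = 0.625 → q = 2.8×0.9×0.625 = 1.575 m³/s
Panel 3-4: Δb = 5.8 m, d̄ = (1.35+0.00)/2 = 0.675, v̄ = (0.83+0.00)/2 = 0.415 → q = 5.8×0.675×0.415 = 1.625 m³/s
Q = Σ q = 3.238 m³/s

3.24 m³/s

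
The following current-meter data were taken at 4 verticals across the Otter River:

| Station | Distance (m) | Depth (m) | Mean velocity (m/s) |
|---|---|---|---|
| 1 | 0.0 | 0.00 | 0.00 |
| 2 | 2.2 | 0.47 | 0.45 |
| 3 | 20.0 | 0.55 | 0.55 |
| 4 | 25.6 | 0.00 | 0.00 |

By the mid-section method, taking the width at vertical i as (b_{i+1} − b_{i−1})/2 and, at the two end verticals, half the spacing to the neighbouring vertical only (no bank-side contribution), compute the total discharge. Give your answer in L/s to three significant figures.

5650 L/s

w_2 = (20.0 − 0.0)/2 = 10 m; q_2 = 0.45 × 0.47 × 10 = 2.115 m³/s
w_3 = (25.6 − 2.2)/2 = 11.7 m; q_3 = 0.55 × 0.55 × 11.7 = 3.539 m³/s
Stations 1, 4 contribute zero (depth or velocity is 0).
Q = Σ qᵢ = 5.654 m³/s
= 5.654 × 1000 = 5654 L/s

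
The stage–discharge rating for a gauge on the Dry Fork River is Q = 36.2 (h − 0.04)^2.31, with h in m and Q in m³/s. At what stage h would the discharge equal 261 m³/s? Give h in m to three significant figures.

h − h₀ = (Q/C)^(1/b) = (261/36.2)^(1/2.31) = 2.352 m
h = 0.04 + 2.352 = 2.392 m

2.39 m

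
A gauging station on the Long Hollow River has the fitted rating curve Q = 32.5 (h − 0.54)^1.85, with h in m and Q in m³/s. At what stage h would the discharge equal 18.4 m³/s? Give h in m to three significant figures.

h − h₀ = (Q/C)^(1/b) = (18.4/32.5)^(1/1.85) = 0.7353 m
h = 0.54 + 0.7353 = 1.275 m

1.28 m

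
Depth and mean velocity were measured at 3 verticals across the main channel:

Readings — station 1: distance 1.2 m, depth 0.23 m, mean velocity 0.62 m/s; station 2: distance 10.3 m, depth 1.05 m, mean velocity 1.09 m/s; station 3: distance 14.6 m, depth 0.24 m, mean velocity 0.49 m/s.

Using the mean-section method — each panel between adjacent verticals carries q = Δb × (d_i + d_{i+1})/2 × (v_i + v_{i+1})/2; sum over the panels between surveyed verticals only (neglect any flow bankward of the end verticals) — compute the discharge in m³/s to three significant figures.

Panel 1-2: Δb = 9.1 m, d̄ = (0.23+1.05)/2 = 0.64, v̄ = (0.62+1.09)/2 = 0.855 → q = 9.1×0.64×0.855 = 4.980 m³/s
Panel 2-3: Δb = 4.3 m, d̄ = (1.05+0.24)/2 = 0.645, v̄ = (1.09+0.49)/2 = 0.79 → q = 4.3×0.645×0.79 = 2.191 m³/s
Q = Σ q = 7.171 m³/s

7.17 m³/s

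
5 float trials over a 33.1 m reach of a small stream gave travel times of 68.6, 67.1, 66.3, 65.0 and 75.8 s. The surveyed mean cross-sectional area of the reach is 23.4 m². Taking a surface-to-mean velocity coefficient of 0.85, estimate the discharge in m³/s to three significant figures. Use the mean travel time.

9.60 m³/s

t̄ = (68.6 + 67.1 + 66.3 + 65.0 + 75.8) / 5 = 68.56 s
v_surface = L / t̄ = 33.1 / 68.56 = 0.4828 m/s
v_mean = 0.85 × 0.4828 = 0.4104 m/s
Q = A × v_mean = 23.4 × 0.4104 = 9.603 m³/s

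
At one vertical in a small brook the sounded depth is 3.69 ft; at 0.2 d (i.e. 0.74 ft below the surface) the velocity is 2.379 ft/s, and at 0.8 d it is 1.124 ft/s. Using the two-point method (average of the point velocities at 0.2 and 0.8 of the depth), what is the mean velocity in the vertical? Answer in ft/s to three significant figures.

v̄ = (2.379 + 1.124) / 2 = 1.752 ft/s

1.75 ft/s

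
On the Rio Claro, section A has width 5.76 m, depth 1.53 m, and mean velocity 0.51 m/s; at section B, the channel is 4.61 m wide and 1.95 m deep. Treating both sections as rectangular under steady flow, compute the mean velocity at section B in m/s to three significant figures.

0.500 m/s

Q = A₁V₁ = (5.76×1.53) × 0.51 = 4.495 m³/s
A₂ = 4.61 × 1.95 = 8.990 m²
V₂ = Q/A₂ = 4.495/8.990 = 0.5000 m/s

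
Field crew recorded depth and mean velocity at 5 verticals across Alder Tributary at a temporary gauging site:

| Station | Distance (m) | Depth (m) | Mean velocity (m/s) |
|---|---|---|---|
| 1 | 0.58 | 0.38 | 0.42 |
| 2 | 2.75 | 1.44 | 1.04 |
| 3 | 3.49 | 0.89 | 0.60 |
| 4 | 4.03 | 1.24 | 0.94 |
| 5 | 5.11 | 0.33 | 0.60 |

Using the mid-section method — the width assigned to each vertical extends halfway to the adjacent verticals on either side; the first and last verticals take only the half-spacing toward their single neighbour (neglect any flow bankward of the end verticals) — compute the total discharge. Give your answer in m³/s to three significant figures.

3.74 m³/s

w_1 = (2.75 − 0.58)/2 = 1.085 m; q_1 = 0.42 × 0.38 × 1.085 = 0.1732 m³/s
w_2 = (3.49 − 0.58)/2 = 1.455 m; q_2 = 1.04 × 1.44 × 1.455 = 2.179 m³/s
w_3 = (4.03 − 2.75)/2 = 0.64 m; q_3 = 0.60 × 0.89 × 0.64 = 0.3418 m³/s
w_4 = (5.11 − 3.49)/2 = 0.81 m; q_4 = 0.94 × 1.24 × 0.81 = 0.9441 m³/s
w_5 = (5.11 − 4.03)/2 = 0.54 m; q_5 = 0.60 × 0.33 × 0.54 = 0.1069 m³/s
Q = Σ qᵢ = 3.745 m³/s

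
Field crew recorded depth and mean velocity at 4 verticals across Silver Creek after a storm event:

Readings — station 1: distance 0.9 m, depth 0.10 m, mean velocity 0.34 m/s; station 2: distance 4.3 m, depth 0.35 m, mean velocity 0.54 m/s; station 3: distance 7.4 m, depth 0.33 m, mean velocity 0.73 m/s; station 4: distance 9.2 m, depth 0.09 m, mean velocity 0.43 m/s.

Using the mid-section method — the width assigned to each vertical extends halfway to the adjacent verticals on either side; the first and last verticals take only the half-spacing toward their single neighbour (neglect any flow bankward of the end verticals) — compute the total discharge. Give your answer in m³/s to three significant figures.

1.30 m³/s

w_1 = (4.3 − 0.9)/2 = 1.7 m; q_1 = 0.34 × 0.10 × 1.7 = 0.05780 m³/s
w_2 = (7.4 − 0.9)/2 = 3.25 m; q_2 = 0.54 × 0.35 × 3.25 = 0.6143 m³/s
w_3 = (9.2 − 4.3)/2 = 2.45 m; q_3 = 0.73 × 0.33 × 2.45 = 0.5902 m³/s
w_4 = (9.2 − 7.4)/2 = 0.9 m; q_4 = 0.43 × 0.09 × 0.9 = 0.03483 m³/s
Q = Σ qᵢ = 1.297 m³/s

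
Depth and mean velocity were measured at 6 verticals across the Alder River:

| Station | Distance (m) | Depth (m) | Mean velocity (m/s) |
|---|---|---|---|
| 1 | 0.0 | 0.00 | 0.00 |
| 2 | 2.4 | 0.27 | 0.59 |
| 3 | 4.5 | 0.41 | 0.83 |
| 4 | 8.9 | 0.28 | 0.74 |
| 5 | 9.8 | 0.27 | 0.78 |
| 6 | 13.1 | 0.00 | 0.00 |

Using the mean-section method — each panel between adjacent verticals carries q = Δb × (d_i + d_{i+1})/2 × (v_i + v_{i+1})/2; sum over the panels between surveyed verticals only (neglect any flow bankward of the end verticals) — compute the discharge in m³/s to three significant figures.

Panel 1-2: Δb = 2.4 m, d̄ = (0.00+0.27)/2 = 0.135, v̄ = (0.00+0.59)/2 = 0.295 → q = 2.4×0.135×0.295 = 0.09558 m³/s
Panel 2-3: Δb = 2.1 m, d̄ = (0.27+0.41)/2 = 0.34, v̄ = (0.59+0.83)/2 = 0.71 → q = 2.1×0.34×0.71 = 0.5069 m³/s
Panel 3-4: Δb = 4.4 m, d̄ = (0.41+0.28)/2 = 0.345, v̄ = (0.83+0.74)/2 = 0.785 → q = 4.4×0.345×0.785 = 1.192 m³/s
Panel 4-5: Δb = 0.9 m, d̄ = (0.28+0.27)/2 = 0.275, v̄ = (0.74+0.78)/2 = 0.76 → q = 0.9×0.275×0.76 = 0.1881 m³/s
Panel 5-6: Δb = 3.3 m, d̄ = (0.27+0.00)/2 = 0.135, v̄ = (0.78+0.00)/2 = 0.39 → q = 3.3×0.135×0.39 = 0.1737 m³/s
Q = Σ q = 2.156 m³/s

2.16 m³/s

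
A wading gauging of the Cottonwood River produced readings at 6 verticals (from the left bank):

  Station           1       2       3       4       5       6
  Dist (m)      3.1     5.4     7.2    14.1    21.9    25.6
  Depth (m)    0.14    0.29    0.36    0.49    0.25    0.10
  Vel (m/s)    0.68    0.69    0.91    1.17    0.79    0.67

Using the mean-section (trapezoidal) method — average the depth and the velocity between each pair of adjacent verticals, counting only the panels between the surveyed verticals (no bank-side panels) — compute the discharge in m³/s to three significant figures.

7.16 m³/s

Panel 1-2: Δb = 2.3 m, d̄ = (0.14+0.29)/2 = 0.215, v̄ = (0.68+0.69)/2 = 0.685 → q = 2.3×0.215×0.685 = 0.3387 m³/s
Panel 2-3: Δb = 1.8 m, d̄ = (0.29+0.36)/2 = 0.325, v̄ = (0.69+0.91)/2 = 0.8 → q = 1.8×0.325×0.8 = 0.4680 m³/s
Panel 3-4: Δb = 6.9 m, d̄ = (0.36+0.49)/2 = 0.425, v̄ = (0.91+1.17)/2 = 1.04 → q = 6.9×0.425×1.04 = 3.050 m³/s
Panel 4-5: Δb = 7.8 m, d̄ = (0.49+0.25)/2 = 0.37, v̄ = (1.17+0.79)/2 = 0.98 → q = 7.8×0.37×0.98 = 2.828 m³/s
Panel 5-6: Δb = 3.7 m, d̄ = (0.25+0.10)/2 = 0.175, v̄ = (0.79+0.67)/2 = 0.73 → q = 3.7×0.175×0.73 = 0.4727 m³/s
Q = Σ q = 7.157 m³/s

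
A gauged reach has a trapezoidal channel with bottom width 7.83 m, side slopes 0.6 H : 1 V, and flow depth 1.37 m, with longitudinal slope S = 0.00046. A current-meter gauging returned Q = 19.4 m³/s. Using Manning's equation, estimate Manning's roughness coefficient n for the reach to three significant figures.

0.0138

A = (b + z·y)·y = (7.83 + 0.6×1.37)×1.37 = 11.85 m²
P = b + 2y√(1+z²) = 7.83 + 2×1.37×√(1+0.6²) = 11.03 m
R = A/P = 11.85/11.03 = 1.075 m
n = (1/Q)·A·R^(2/3)·S^(1/2) = (1/19.4) × 11.85 × 1.049 × 0.02145 = 0.01375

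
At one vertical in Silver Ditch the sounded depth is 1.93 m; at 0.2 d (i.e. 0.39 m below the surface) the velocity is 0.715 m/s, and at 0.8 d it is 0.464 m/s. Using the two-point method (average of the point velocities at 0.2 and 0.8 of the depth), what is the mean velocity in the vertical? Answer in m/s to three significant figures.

0.590 m/s

v̄ = (0.715 + 0.464) / 2 = 0.5895 m/s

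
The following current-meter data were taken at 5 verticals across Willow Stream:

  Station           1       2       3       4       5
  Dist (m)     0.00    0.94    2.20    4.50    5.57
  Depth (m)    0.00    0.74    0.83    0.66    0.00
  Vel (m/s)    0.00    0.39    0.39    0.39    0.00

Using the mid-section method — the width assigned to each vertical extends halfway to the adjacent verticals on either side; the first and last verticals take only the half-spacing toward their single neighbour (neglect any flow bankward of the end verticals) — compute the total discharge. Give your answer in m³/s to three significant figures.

1.33 m³/s

w_2 = (2.20 − 0.00)/2 = 1.1 m; q_2 = 0.39 × 0.74 × 1.1 = 0.3175 m³/s
w_3 = (4.50 − 0.94)/2 = 1.78 m; q_3 = 0.39 × 0.83 × 1.78 = 0.5762 m³/s
w_4 = (5.57 − 2.20)/2 = 1.685 m; q_4 = 0.39 × 0.66 × 1.685 = 0.4337 m³/s
Stations 1, 5 contribute zero (depth or velocity is 0).
Q = Σ qᵢ = 1.327 m³/s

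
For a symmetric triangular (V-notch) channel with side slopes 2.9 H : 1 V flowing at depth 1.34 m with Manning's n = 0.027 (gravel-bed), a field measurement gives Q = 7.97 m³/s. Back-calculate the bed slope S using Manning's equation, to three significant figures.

A = z·y² = 2.9×1.34² = 5.207 m²
P = 2y√(1+z²) = 2×1.34×√(1+2.9²) = 8.221 m
R = A/P = 5.207/8.221 = 0.6334 m
S = (Q·n / (1·A·R^(2/3)))² = (7.97×0.027 / (1×5.207×0.7375))² = 0.003139

0.00314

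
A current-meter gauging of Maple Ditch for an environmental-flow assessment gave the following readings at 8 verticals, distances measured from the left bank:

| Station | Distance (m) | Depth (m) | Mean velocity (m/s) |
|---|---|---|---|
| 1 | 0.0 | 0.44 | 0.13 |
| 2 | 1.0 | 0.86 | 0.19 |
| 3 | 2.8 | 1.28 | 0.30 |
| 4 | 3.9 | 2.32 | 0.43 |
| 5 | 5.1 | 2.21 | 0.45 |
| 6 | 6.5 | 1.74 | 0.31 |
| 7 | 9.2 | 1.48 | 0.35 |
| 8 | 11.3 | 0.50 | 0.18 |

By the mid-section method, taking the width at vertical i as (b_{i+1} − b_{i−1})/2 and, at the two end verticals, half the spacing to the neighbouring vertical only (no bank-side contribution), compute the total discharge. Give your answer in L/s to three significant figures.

5700 L/s

w_1 = (1.0 − 0.0)/2 = 0.5 m; q_1 = 0.13 × 0.44 × 0.5 = 0.02860 m³/s
w_2 = (2.8 − 0.0)/2 = 1.4 m; q_2 = 0.19 × 0.86 × 1.4 = 0.2288 m³/s
w_3 = (3.9 − 1.0)/2 = 1.45 m; q_3 = 0.30 × 1.28 × 1.45 = 0.5568 m³/s
w_4 = (5.1 − 2.8)/2 = 1.15 m; q_4 = 0.43 × 2.32 × 1.15 = 1.147 m³/s
w_5 = (6.5 − 3.9)/2 = 1.3 m; q_5 = 0.45 × 2.21 × 1.3 = 1.293 m³/s
w_6 = (9.2 − 5.1)/2 = 2.05 m; q_6 = 0.31 × 1.74 × 2.05 = 1.106 m³/s
w_7 = (11.3 − 6.5)/2 = 2.4 m; q_7 = 0.35 × 1.48 × 2.4 = 1.243 m³/s
w_8 = (11.3 − 9.2)/2 = 1.05 m; q_8 = 0.18 × 0.50 × 1.05 = 0.09450 m³/s
Q = Σ qᵢ = 5.698 m³/s
= 5.698 × 1000 = 5698 L/s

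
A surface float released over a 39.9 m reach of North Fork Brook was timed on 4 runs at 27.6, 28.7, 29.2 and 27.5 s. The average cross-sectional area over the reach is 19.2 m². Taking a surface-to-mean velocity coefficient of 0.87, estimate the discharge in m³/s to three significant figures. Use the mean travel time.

23.6 m³/s

t̄ = (27.6 + 28.7 + 29.2 + 27.5) / 4 = 28.25 s
v_surface = L / t̄ = 39.9 / 28.25 = 1.412 m/s
v_mean = 0.87 × 1.412 = 1.229 m/s
Q = A × v_mean = 19.2 × 1.229 = 23.59 m³/s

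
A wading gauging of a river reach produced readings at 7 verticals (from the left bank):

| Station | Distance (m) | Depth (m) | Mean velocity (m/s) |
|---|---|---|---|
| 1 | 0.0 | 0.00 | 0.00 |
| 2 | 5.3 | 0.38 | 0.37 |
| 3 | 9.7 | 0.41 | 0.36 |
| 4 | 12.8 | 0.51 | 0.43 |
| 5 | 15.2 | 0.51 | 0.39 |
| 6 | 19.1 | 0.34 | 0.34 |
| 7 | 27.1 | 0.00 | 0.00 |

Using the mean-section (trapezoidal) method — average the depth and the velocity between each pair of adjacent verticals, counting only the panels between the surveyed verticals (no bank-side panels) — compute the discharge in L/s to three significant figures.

Panel 1-2: Δb = 5.3 m, d̄ = (0.00+0.38)/2 = 0.19, v̄ = (0.00+0.37)/2 = 0.185 → q = 5.3×0.19×0.185 = 0.1863 m³/s
Panel 2-3: Δb = 4.4 m, d̄ = (0.38+0.41)/2 = 0.395, v̄ = (0.37+0.36)/2 = 0.365 → q = 4.4×0.395×0.365 = 0.6344 m³/s
Panel 3-4: Δb = 3.1 m, d̄ = (0.41+0.51)/2 = 0.46, v̄ = (0.36+0.43)/2 = 0.395 → q = 3.1×0.46×0.395 = 0.5633 m³/s
Panel 4-5: Δb = 2.4 m, d̄ = (0.51+0.51)/2 = 0.51, v̄ = (0.43+0.39)/2 = 0.41 → q = 2.4×0.51×0.41 = 0.5018 m³/s
Panel 5-6: Δb = 3.9 m, d̄ = (0.51+0.34)/2 = 0.425, v̄ = (0.39+0.34)/2 = 0.365 → q = 3.9×0.425×0.365 = 0.6050 m³/s
Panel 6-7: Δb = 8 m, d̄ = (0.34+0.00)/2 = 0.17, v̄ = (0.34+0.00)/2 = 0.17 → q = 8×0.17×0.17 = 0.2312 m³/s
Q = Σ q = 2.722 m³/s
= 2.722 × 1000 = 2722 L/s

2720 L/s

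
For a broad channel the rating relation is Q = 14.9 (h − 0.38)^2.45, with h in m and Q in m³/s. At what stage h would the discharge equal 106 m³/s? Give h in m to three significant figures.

h − h₀ = (Q/C)^(1/b) = (106/14.9)^(1/2.45) = 2.227 m
h = 0.38 + 2.227 = 2.607 m

2.61 m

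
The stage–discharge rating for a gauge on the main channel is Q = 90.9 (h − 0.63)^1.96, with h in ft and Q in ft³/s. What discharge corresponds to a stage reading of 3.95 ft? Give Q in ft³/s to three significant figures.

Q = 90.9 × (3.95 − 0.63)^1.96 = 90.9 × 3.32^1.96 = 955.0 ft³/s

955 ft³/s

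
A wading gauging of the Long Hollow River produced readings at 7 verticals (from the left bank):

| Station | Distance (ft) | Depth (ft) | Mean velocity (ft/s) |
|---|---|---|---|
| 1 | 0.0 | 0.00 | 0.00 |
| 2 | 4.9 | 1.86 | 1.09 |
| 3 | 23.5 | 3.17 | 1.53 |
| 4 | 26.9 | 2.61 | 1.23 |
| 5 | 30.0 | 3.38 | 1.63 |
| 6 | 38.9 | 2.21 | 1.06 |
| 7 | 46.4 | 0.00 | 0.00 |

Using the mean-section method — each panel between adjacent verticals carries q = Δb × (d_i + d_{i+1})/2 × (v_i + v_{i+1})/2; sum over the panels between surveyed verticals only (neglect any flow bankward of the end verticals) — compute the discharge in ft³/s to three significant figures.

Panel 1-2: Δb = 4.9 ft, d̄ = (0.00+1.86)/2 = 0.93, v̄ = (0.00+1.09)/2 = 0.545 → q = 4.9×0.93×0.545 = 2.484 ft³/s
Panel 2-3: Δb = 18.6 ft, d̄ = (1.86+3.17)/2 = 2.515, v̄ = (1.09+1.53)/2 = 1.31 → q = 18.6×2.515×1.31 = 61.28 ft³/s
Panel 3-4: Δb = 3.4 ft, d̄ = (3.17+2.61)/2 = 2.89, v̄ = (1.53+1.23)/2 = 1.38 → q = 3.4×2.89×1.38 = 13.56 ft³/s
Panel 4-5: Δb = 3.1 ft, d̄ = (2.61+3.38)/2 = 2.995, v̄ = (1.23+1.63)/2 = 1.43 → q = 3.1×2.995×1.43 = 13.28 ft³/s
Panel 5-6: Δb = 8.9 ft, d̄ = (3.38+2.21)/2 = 2.795, v̄ = (1.63+1.06)/2 = 1.345 → q = 8.9×2.795×1.345 = 33.46 ft³/s
Panel 6-7: Δb = 7.5 ft, d̄ = (2.21+0.00)/2 = 1.105, v̄ = (1.06+0.00)/2 = 0.53 → q = 7.5×1.105×0.53 = 4.392 ft³/s
Q = Σ q = 128.5 ft³/s

128 ft³/s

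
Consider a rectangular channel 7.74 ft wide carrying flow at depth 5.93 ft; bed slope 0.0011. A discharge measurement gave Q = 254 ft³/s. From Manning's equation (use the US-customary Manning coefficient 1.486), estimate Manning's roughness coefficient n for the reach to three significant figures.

A = b·y = 7.74 × 5.93 = 45.90 ft²
P = b + 2y = 7.74 + 2×5.93 = 19.60 ft
R = A/P = 45.90/19.60 = 2.342 ft
n = (1.486/Q)·A·R^(2/3)·S^(1/2) = (1.486/254) × 45.90 × 1.763 × 0.03317 = 0.01570

0.0157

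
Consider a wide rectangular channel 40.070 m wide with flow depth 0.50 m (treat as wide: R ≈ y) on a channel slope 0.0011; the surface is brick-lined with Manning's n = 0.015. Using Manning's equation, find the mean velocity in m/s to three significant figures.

1.39 m/s

A = b·y = 40.070 × 0.50 = 20.04 m²
Wide channel: R ≈ y = 0.50 m
Q = (1/n)·A·R^(2/3)·S^(1/2) = (1/0.015) × 20.04 × 0.5000^(2/3) × 0.0011^(1/2) = 27.91 m³/s
V = Q/A = 27.91/20.04 = 1.393 m/s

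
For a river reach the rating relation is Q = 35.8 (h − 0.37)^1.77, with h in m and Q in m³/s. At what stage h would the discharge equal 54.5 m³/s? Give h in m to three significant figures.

1.64 m

h − h₀ = (Q/C)^(1/b) = (54.5/35.8)^(1/1.77) = 1.268 m
h = 0.37 + 1.268 = 1.638 m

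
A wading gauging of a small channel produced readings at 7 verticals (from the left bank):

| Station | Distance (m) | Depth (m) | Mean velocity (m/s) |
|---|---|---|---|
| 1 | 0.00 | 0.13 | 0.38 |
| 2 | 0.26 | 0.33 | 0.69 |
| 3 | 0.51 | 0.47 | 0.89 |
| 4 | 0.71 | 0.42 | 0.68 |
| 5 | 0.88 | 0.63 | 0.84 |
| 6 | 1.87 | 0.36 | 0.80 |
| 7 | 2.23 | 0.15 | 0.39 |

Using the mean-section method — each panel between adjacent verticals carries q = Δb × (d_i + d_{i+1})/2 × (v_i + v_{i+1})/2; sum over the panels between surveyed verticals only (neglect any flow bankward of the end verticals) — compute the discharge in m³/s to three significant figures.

Panel 1-2: Δb = 0.26 m, d̄ = (0.13+0.33)/2 = 0.23, v̄ = (0.38+0.69)/2 = 0.535 → q = 0.26×0.23×0.535 = 0.03199 m³/s
Panel 2-3: Δb = 0.25 m, d̄ = (0.33+0.47)/2 = 0.4, v̄ = (0.69+0.89)/2 = 0.79 → q = 0.25×0.4×0.79 = 0.07900 m³/s
Panel 3-4: Δb = 0.2 m, d̄ = (0.47+0.42)/2 = 0.445, v̄ = (0.89+0.68)/2 = 0.785 → q = 0.2×0.445×0.785 = 0.06987 m³/s
Panel 4-5: Δb = 0.17 m, d̄ = (0.42+0.63)/2 = 0.525, v̄ = (0.68+0.84)/2 = 0.76 → q = 0.17×0.525×0.76 = 0.06783 m³/s
Panel 5-6: Δb = 0.99 m, d̄ = (0.63+0.36)/2 = 0.495, v̄ = (0.84+0.80)/2 = 0.82 → q = 0.99×0.495×0.82 = 0.4018 m³/s
Panel 6-7: Δb = 0.36 m, d̄ = (0.36+0.15)/2 = 0.255, v̄ = (0.80+0.39)/2 = 0.595 → q = 0.36×0.255×0.595 = 0.05462 m³/s
Q = Σ q = 0.7052 m³/s

0.705 m³/s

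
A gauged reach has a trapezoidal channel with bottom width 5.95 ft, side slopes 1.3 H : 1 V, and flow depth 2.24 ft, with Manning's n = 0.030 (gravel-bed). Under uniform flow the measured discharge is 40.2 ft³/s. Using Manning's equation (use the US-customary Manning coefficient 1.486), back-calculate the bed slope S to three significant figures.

A = (b + z·y)·y = (5.95 + 1.3×2.24)×2.24 = 19.85 ft²
P = b + 2y√(1+z²) = 5.95 + 2×2.24×√(1+1.3²) = 13.30 ft
R = A/P = 19.85/13.30 = 1.493 ft
S = (Q·n / (1.486·A·R^(2/3)))² = (40.2×0.030 / (1.486×19.85×1.306))² = 0.0009797

0.000980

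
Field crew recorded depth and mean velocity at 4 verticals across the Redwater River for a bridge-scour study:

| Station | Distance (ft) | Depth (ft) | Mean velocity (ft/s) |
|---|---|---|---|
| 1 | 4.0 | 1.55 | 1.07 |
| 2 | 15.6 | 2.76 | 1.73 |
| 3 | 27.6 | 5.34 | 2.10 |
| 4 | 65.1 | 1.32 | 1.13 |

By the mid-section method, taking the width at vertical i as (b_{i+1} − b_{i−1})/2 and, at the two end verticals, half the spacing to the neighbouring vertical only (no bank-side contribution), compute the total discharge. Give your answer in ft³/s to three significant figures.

w_1 = (15.6 − 4.0)/2 = 5.8 ft; q_1 = 1.07 × 1.55 × 5.8 = 9.619 ft³/s
w_2 = (27.6 − 4.0)/2 = 11.8 ft; q_2 = 1.73 × 2.76 × 11.8 = 56.34 ft³/s
w_3 = (65.1 − 15.6)/2 = 24.75 ft; q_3 = 2.10 × 5.34 × 24.75 = 277.5 ft³/s
w_4 = (65.1 − 27.6)/2 = 18.75 ft; q_4 = 1.13 × 1.32 × 18.75 = 27.97 ft³/s
Q = Σ qᵢ = 371.5 ft³/s

371 ft³/s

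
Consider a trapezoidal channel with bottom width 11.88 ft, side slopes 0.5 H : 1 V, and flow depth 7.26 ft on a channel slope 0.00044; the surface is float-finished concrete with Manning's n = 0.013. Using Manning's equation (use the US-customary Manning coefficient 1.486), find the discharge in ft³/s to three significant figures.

681 ft³/s

A = (b + z·y)·y = (11.88 + 0.5×7.26)×7.26 = 112.6 ft²
P = b + 2y√(1+z²) = 11.88 + 2×7.26×√(1+0.5²) = 28.11 ft
R = A/P = 112.6/28.11 = 4.005 ft
Q = (1.486/n)·A·R^(2/3)·S^(1/2) = (1.486/0.013) × 112.6 × 4.005^(2/3) × 0.00044^(1/2) = 680.9 ft³/s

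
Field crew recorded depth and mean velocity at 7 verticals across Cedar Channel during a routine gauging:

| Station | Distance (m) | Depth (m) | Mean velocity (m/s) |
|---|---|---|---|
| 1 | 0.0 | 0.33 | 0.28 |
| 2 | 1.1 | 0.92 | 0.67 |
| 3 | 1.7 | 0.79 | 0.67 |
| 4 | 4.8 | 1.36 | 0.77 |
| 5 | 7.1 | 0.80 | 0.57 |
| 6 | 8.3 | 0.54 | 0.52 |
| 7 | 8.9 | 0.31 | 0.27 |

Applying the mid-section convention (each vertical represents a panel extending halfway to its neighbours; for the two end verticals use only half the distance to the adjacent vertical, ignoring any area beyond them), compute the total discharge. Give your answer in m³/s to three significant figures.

w_1 = (1.1 − 0.0)/2 = 0.55 m; q_1 = 0.28 × 0.33 × 0.55 = 0.05082 m³/s
w_2 = (1.7 − 0.0)/2 = 0.85 m; q_2 = 0.67 × 0.92 × 0.85 = 0.5239 m³/s
w_3 = (4.8 − 1.1)/2 = 1.85 m; q_3 = 0.67 × 0.79 × 1.85 = 0.9792 m³/s
w_4 = (7.1 − 1.7)/2 = 2.7 m; q_4 = 0.77 × 1.36 × 2.7 = 2.827 m³/s
w_5 = (8.3 − 4.8)/2 = 1.75 m; q_5 = 0.57 × 0.80 × 1.75 = 0.7980 m³/s
w_6 = (8.9 − 7.1)/2 = 0.9 m; q_6 = 0.52 × 0.54 × 0.9 = 0.2527 m³/s
w_7 = (8.9 − 8.3)/2 = 0.3 m; q_7 = 0.27 × 0.31 × 0.3 = 0.02511 m³/s
Q = Σ qᵢ = 5.457 m³/s

5.46 m³/s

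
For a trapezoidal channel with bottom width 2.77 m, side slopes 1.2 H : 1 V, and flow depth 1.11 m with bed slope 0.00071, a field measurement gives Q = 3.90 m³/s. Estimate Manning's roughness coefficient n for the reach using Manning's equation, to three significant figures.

0.0252

A = (b + z·y)·y = (2.77 + 1.2×1.11)×1.11 = 4.553 m²
P = b + 2y√(1+z²) = 2.77 + 2×1.11×√(1+1.2²) = 6.238 m
R = A/P = 4.553/6.238 = 0.7299 m
n = (1/Q)·A·R^(2/3)·S^(1/2) = (1/3.90) × 4.553 × 0.8107 × 0.02665 = 0.02522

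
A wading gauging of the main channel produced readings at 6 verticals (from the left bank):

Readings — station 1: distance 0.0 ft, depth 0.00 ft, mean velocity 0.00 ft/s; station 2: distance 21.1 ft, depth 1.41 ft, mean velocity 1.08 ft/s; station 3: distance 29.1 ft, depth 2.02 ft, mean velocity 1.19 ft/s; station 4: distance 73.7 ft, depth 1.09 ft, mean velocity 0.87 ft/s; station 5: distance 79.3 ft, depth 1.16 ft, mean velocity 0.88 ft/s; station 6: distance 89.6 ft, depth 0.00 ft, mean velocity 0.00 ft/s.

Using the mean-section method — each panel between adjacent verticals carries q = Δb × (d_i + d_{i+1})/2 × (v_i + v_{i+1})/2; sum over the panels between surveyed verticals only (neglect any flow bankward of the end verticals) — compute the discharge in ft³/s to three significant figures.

Panel 1-2: Δb = 21.1 ft, d̄ = (0.00+1.41)/2 = 0.705, v̄ = (0.00+1.08)/2 = 0.54 → q = 21.1×0.705×0.54 = 8.033 ft³/s
Panel 2-3: Δb = 8 ft, d̄ = (1.41+2.02)/2 = 1.715, v̄ = (1.08+1.19)/2 = 1.135 → q = 8×1.715×1.135 = 15.57 ft³/s
Panel 3-4: Δb = 44.6 ft, d̄ = (2.02+1.09)/2 = 1.555, v̄ = (1.19+0.87)/2 = 1.03 → q = 44.6×1.555×1.03 = 71.43 ft³/s
Panel 4-5: Δb = 5.6 ft, d̄ = (1.09+1.16)/2 = 1.125, v̄ = (0.87+0.88)/2 = 0.875 → q = 5.6×1.125×0.875 = 5.513 ft³/s
Panel 5-6: Δb = 10.3 ft, d̄ = (1.16+0.00)/2 = 0.58, v̄ = (0.88+0.00)/2 = 0.44 → q = 10.3×0.58×0.44 = 2.629 ft³/s
Q = Σ q = 103.2 ft³/s

103 ft³/s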